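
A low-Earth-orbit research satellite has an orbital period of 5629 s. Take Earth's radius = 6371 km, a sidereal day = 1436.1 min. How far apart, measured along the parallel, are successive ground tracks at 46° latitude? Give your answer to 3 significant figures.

1820 km

Node shift per orbit = (5629.0/86166) × 360° = 23.52°.
Equatorial spacing = 23.52 × 111.2 km/° = 2615 km.
At 46° latitude, spacing = 2615 × cos(46°) = 1817 km.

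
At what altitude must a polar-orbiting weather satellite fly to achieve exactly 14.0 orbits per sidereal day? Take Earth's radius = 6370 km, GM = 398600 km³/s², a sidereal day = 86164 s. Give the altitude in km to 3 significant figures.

Required period T = 86164 / 14.0 = 6154.6 s.
From T = 2π√(a³/μ): a = (μ T²/4π²)^(1/3) = (398600 × 6154.6² / 4π²)^(1/3) = 7259 km.
Altitude h = a − R = 7259 − 6370 = 889 km.

889 km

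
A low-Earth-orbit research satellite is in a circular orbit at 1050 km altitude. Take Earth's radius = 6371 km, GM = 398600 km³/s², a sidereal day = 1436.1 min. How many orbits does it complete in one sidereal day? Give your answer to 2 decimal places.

13.54

Semi-major axis a = 6371 + 1050 = 7421 km. Period T = 2π√(a³/μ) = 2π√(7421³/398600) = 6362.2 s = 106.04 min.
Orbits per sidereal day = 86166 / 6362.2 = 13.544.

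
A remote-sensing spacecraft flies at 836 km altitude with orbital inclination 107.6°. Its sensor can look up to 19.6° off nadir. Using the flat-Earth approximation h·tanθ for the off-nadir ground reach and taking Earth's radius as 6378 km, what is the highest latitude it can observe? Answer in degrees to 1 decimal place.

75.1°

Retrograde orbit: the ground track reaches ±(180° − i) = ±(180 − 107.6) = ±72.4°.
Sensor half-swath on the ground ≈ 836·tan(19.6°) = 298 km = 2.67° of latitude.
Maximum observable latitude ≈ 72.4 + 2.67 = 75.1°.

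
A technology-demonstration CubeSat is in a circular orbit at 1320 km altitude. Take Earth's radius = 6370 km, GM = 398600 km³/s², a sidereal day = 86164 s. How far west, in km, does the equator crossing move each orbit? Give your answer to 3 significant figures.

3120 km

Semi-major axis a = 6370 + 1320 = 7690 km. Period T = 2π√(a³/μ) = 2π√(7690³/398600) = 6711.2 s = 111.85 min.
During one orbit Earth rotates (6711.2 / 86164) × 360° = 28.04°.
At the equator that is 28.04° × (2π·6370/360) km/° = 28.04 × 111.2 = 3117 km.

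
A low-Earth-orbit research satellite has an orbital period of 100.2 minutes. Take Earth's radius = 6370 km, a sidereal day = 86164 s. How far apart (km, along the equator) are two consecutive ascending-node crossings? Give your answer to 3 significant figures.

2790 km

T = 100.2 min = 6012.0 s.
During one orbit Earth rotates (6012.0 / 86164) × 360° = 25.12°.
At the equator that is 25.12° × (2π·6370/360) km/° = 25.12 × 111.2 = 2793 km.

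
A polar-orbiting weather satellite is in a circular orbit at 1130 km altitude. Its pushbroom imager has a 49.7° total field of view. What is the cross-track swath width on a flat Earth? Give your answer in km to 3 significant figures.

1050 km

Half-angle = 49.7°/2 = 24.85°.
Swath width ≈ 2h·tan(θ/2) = 2 × 1130 × tan(24.85°) = 1046.7 km.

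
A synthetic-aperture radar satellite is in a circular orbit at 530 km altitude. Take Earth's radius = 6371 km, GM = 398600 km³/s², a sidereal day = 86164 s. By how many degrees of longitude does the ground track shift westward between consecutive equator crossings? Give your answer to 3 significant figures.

Semi-major axis a = 6371 + 530 = 6901 km. Period T = 2π√(a³/μ) = 2π√(6901³/398600) = 5705.3 s = 95.09 min.
During one orbit Earth rotates (5705.3 / 86164) × 360° = 23.84°.

23.8°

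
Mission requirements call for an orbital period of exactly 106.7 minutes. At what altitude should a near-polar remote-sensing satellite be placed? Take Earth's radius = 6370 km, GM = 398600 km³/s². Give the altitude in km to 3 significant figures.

1080 km

T = 106.7 min = 6402.0 s.
From T = 2π√(a³/μ): a = (μ T²/4π²)^(1/3) = (398600 × 6402.0² / 4π²)^(1/3) = 7452 km.
Altitude h = a − R = 7452 − 6370 = 1082 km.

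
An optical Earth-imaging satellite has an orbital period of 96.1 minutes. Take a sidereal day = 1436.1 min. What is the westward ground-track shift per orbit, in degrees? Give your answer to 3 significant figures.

24.1°

T = 96.1 min = 5766.0 s.
During one orbit Earth rotates (5766.0 / 86166) × 360° = 24.09°.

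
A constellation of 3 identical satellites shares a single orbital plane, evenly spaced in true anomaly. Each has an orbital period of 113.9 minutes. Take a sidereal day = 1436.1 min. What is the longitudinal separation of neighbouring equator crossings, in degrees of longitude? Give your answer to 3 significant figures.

9.52°

T = 113.9 min = 6834.0 s.
Single-satellite node shift = (6834.0/86166) × 360° = 28.55°.
With 3 satellites evenly phased, successive equator crossings are 28.55/3 = 9.517° apart.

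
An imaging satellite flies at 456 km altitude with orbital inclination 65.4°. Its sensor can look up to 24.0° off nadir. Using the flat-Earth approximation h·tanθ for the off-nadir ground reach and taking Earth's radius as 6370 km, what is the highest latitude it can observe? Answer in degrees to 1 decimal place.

67.2°

For a prograde orbit the ground track reaches latitude ±i = ±65.4°.
Sensor half-swath on the ground ≈ 456·tan(24.0°) = 203 km = 1.83° of latitude.
Maximum observable latitude ≈ 65.4 + 1.83 = 67.2°.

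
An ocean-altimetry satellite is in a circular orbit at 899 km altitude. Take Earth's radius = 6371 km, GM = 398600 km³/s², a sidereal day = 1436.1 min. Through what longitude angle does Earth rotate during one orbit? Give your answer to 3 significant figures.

Semi-major axis a = 6371 + 899 = 7270 km. Period T = 2π√(a³/μ) = 2π√(7270³/398600) = 6169.0 s = 102.82 min.
During one orbit Earth rotates (6169.0 / 86166) × 360° = 25.77°.

25.8°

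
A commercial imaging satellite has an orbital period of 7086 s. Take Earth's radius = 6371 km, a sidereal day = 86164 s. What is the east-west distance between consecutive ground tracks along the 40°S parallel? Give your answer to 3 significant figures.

2520 km

Node shift per orbit = (7086.0/86164) × 360° = 29.61°.
Equatorial spacing = 29.61 × 111.2 km/° = 3292 km.
At 40° latitude, spacing = 3292 × cos(40°) = 2522 km.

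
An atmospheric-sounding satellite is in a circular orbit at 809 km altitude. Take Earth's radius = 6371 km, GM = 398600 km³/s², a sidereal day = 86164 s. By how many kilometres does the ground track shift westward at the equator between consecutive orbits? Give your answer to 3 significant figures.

2810 km

Semi-major axis a = 6371 + 809 = 7180 km. Period T = 2π√(a³/μ) = 2π√(7180³/398600) = 6054.8 s = 100.91 min.
During one orbit Earth rotates (6054.8 / 86164) × 360° = 25.30°.
At the equator that is 25.30° × (2π·6371/360) km/° = 25.30 × 111.2 = 2813 km.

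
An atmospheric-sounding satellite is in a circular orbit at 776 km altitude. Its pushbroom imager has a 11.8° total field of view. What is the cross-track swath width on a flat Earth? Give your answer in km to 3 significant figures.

160 km

Half-angle = 11.8°/2 = 5.9°.
Swath width ≈ 2h·tan(θ/2) = 2 × 776 × tan(5.9°) = 160.4 km.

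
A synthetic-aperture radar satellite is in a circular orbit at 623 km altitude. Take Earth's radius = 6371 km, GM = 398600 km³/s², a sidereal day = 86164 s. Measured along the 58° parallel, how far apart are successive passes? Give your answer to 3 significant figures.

1430 km

Semi-major axis a = 6371 + 623 = 6994 km. Period T = 2π√(a³/μ) = 2π√(6994³/398600) = 5821.0 s = 97.02 min.
Node shift per orbit = (5821.0/86164) × 360° = 24.32°.
Equatorial spacing = 24.32 × 111.2 km/° = 2704 km.
At 58° latitude, spacing = 2704 × cos(58°) = 1433 km.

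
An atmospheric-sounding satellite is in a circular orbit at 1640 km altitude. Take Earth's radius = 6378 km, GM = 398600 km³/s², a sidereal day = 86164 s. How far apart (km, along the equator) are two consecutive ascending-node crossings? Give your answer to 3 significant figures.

Semi-major axis a = 6378 + 1640 = 8018 km. Period T = 2π√(a³/μ) = 2π√(8018³/398600) = 7145.1 s = 119.09 min.
During one orbit Earth rotates (7145.1 / 86164) × 360° = 29.85°.
At the equator that is 29.85° × (2π·6378/360) km/° = 29.85 × 111.3 = 3323 km.

3320 km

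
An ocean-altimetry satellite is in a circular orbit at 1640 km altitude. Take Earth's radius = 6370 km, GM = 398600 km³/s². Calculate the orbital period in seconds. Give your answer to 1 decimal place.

7134.4 seconds

Semi-major axis a = 6370 + 1640 = 8010 km. Period T = 2π√(a³/μ) = 2π√(8010³/398600) = 7134.4 s = 118.91 min.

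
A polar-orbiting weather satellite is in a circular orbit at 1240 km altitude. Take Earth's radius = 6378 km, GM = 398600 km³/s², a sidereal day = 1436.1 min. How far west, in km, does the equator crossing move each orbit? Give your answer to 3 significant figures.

3080 km

Semi-major axis a = 6378 + 1240 = 7618 km. Period T = 2π√(a³/μ) = 2π√(7618³/398600) = 6617.2 s = 110.29 min.
During one orbit Earth rotates (6617.2 / 86166) × 360° = 27.65°.
At the equator that is 27.65° × (2π·6378/360) km/° = 27.65 × 111.3 = 3078 km.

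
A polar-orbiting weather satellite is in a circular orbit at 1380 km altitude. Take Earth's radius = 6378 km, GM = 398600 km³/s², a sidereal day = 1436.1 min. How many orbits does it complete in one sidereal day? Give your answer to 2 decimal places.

12.67

Semi-major axis a = 6378 + 1380 = 7758 km. Period T = 2π√(a³/μ) = 2π√(7758³/398600) = 6800.4 s = 113.34 min.
Orbits per sidereal day = 86166 / 6800.4 = 12.671.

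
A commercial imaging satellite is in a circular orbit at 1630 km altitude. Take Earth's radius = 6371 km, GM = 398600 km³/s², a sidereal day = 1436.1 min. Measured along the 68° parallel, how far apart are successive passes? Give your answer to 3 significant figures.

Semi-major axis a = 6371 + 1630 = 8001 km. Period T = 2π√(a³/μ) = 2π√(8001³/398600) = 7122.4 s = 118.71 min.
Node shift per orbit = (7122.4/86166) × 360° = 29.76°.
Equatorial spacing = 29.76 × 111.2 km/° = 3309 km.
At 68° latitude, spacing = 3309 × cos(68°) = 1240 km.

1240 km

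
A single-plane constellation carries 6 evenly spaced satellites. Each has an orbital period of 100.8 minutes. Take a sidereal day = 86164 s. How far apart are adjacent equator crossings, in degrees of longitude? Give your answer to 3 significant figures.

T = 100.8 min = 6048.0 s.
Single-satellite node shift = (6048.0/86164) × 360° = 25.27°.
With 6 satellites evenly phased, successive equator crossings are 25.27/6 = 4.212° apart.

4.21°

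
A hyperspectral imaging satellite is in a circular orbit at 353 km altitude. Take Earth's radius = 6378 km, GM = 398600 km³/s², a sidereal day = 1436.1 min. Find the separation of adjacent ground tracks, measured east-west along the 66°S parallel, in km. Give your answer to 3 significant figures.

Semi-major axis a = 6378 + 353 = 6731 km. Period T = 2π√(a³/μ) = 2π√(6731³/398600) = 5495.8 s = 91.60 min.
Node shift per orbit = (5495.8/86166) × 360° = 22.96°.
Equatorial spacing = 22.96 × 111.3 km/° = 2556 km.
At 66° latitude, spacing = 2556 × cos(66°) = 1040 km.

1040 km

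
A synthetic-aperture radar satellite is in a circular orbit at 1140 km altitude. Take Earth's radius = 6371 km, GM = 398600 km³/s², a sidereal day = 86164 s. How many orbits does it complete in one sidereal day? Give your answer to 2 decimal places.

Semi-major axis a = 6371 + 1140 = 7511 km. Period T = 2π√(a³/μ) = 2π√(7511³/398600) = 6478.3 s = 107.97 min.
Orbits per sidereal day = 86164 / 6478.3 = 13.301.

13.30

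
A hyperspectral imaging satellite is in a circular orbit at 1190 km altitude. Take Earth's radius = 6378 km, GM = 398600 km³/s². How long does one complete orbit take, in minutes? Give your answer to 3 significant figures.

Semi-major axis a = 6378 + 1190 = 7568 km. Period T = 2π√(a³/μ) = 2π√(7568³/398600) = 6552.1 s = 109.20 min.

109 min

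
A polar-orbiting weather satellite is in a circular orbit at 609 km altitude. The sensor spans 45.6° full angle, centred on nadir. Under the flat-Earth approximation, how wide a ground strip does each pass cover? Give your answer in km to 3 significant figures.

512 km

Half-angle = 45.6°/2 = 22.8°.
Swath width ≈ 2h·tan(θ/2) = 2 × 609 × tan(22.8°) = 512.0 km.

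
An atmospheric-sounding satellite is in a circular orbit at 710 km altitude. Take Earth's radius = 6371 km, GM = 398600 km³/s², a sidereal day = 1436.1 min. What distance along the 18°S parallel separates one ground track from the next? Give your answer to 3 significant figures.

Semi-major axis a = 6371 + 710 = 7081 km. Period T = 2π√(a³/μ) = 2π√(7081³/398600) = 5930.0 s = 98.83 min.
Node shift per orbit = (5930.0/86166) × 360° = 24.78°.
Equatorial spacing = 24.78 × 111.2 km/° = 2755 km.
At 18° latitude, spacing = 2755 × cos(18°) = 2620 km.

2620 km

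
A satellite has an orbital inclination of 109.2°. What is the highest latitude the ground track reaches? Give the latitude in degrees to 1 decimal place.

70.8°

Retrograde orbit: the ground track reaches ±(180° − i) = ±(180 − 109.2) = ±70.8°.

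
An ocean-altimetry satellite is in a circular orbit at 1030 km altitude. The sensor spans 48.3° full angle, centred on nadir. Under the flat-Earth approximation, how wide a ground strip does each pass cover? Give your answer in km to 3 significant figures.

924 km

Half-angle = 48.3°/2 = 24.15°.
Swath width ≈ 2h·tan(θ/2) = 2 × 1030 × tan(24.15°) = 923.6 km.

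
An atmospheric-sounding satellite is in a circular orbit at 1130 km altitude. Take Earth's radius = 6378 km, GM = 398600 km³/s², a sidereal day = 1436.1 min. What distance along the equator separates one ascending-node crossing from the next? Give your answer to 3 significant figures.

Semi-major axis a = 6378 + 1130 = 7508 km. Period T = 2π√(a³/μ) = 2π√(7508³/398600) = 6474.4 s = 107.91 min.
During one orbit Earth rotates (6474.4 / 86166) × 360° = 27.05°.
At the equator that is 27.05° × (2π·6378/360) km/° = 27.05 × 111.3 = 3011 km.

3010 km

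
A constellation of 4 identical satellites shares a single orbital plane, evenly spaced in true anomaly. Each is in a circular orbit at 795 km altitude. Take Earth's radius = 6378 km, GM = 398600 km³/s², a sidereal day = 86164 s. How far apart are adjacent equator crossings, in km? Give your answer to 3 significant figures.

Semi-major axis a = 6378 + 795 = 7173 km. Period T = 2π√(a³/μ) = 2π√(7173³/398600) = 6045.9 s = 100.77 min.
Single-satellite node shift = (6045.9/86164) × 360° = 25.26°.
With 4 satellites evenly phased, successive equator crossings are 25.26/4 = 6.315° apart.
That is 6.315 × 111.3 = 703 km at the equator.

703 km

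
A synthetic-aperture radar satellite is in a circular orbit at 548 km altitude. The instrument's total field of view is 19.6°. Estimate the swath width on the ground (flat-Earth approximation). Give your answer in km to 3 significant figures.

189 km

Half-angle = 19.6°/2 = 9.8°.
Swath width ≈ 2h·tan(θ/2) = 2 × 548 × tan(9.8°) = 189.3 km.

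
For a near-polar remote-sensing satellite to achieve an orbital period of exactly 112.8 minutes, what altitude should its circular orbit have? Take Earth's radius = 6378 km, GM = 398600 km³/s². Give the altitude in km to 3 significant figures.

1360 km

T = 112.8 min = 6768.0 s.
From T = 2π√(a³/μ): a = (μ T²/4π²)^(1/3) = (398600 × 6768.0² / 4π²)^(1/3) = 7733 km.
Altitude h = a − R = 7733 − 6378 = 1355 km.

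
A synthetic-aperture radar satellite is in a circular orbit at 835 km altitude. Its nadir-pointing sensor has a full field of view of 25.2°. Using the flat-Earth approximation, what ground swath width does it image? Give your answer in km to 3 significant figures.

373 km

Half-angle = 25.2°/2 = 12.6°.
Swath width ≈ 2h·tan(θ/2) = 2 × 835 × tan(12.6°) = 373.3 km.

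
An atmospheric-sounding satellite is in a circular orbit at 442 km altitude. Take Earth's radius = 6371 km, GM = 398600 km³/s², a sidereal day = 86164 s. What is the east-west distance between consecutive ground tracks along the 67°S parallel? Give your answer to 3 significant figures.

1020 km

Semi-major axis a = 6371 + 442 = 6813 km. Period T = 2π√(a³/μ) = 2π√(6813³/398600) = 5596.5 s = 93.28 min.
Node shift per orbit = (5596.5/86164) × 360° = 23.38°.
Equatorial spacing = 23.38 × 111.2 km/° = 2600 km.
At 67° latitude, spacing = 2600 × cos(67°) = 1016 km.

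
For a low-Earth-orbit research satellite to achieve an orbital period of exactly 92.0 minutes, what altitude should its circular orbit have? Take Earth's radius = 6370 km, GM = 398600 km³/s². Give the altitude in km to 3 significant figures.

381 km

T = 92.0 min = 5520.0 s.
From T = 2π√(a³/μ): a = (μ T²/4π²)^(1/3) = (398600 × 5520.0² / 4π²)^(1/3) = 6751 km.
Altitude h = a − R = 6751 − 6370 = 381 km.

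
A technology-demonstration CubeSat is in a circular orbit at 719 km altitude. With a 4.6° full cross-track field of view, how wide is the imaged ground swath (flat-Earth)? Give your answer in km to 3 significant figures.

57.8 km

Half-angle = 4.6°/2 = 2.3°.
Swath width ≈ 2h·tan(θ/2) = 2 × 719 × tan(2.3°) = 57.8 km.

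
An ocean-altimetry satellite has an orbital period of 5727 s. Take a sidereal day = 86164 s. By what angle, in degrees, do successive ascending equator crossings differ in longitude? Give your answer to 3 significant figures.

23.9°

During one orbit Earth rotates (5727.0 / 86164) × 360° = 23.93°.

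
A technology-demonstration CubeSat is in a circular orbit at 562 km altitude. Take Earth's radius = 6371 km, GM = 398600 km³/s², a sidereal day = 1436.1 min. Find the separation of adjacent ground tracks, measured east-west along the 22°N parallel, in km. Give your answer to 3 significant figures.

2470 km

Semi-major axis a = 6371 + 562 = 6933 km. Period T = 2π√(a³/μ) = 2π√(6933³/398600) = 5745.0 s = 95.75 min.
Node shift per orbit = (5745.0/86166) × 360° = 24.00°.
Equatorial spacing = 24.00 × 111.2 km/° = 2669 km.
At 22° latitude, spacing = 2669 × cos(22°) = 2475 km.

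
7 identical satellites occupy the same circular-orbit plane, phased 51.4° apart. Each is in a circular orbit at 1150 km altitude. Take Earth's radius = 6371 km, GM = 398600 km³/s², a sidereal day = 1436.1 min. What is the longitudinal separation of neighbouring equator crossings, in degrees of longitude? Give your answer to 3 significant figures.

Semi-major axis a = 6371 + 1150 = 7521 km. Period T = 2π√(a³/μ) = 2π√(7521³/398600) = 6491.2 s = 108.19 min.
Single-satellite node shift = (6491.2/86166) × 360° = 27.12°.
With 7 satellites evenly phased, successive equator crossings are 27.12/7 = 3.874° apart.

3.87°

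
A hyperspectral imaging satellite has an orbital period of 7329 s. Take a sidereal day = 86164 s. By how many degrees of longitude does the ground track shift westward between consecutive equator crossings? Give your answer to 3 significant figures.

30.6°

During one orbit Earth rotates (7329.0 / 86164) × 360° = 30.62°.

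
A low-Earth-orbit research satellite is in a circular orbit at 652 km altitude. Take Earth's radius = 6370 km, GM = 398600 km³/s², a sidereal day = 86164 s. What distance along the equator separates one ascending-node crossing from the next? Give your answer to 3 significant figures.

Semi-major axis a = 6370 + 652 = 7022 km. Period T = 2π√(a³/μ) = 2π√(7022³/398600) = 5856.0 s = 97.60 min.
During one orbit Earth rotates (5856.0 / 86164) × 360° = 24.47°.
At the equator that is 24.47° × (2π·6370/360) km/° = 24.47 × 111.2 = 2720 km.

2720 km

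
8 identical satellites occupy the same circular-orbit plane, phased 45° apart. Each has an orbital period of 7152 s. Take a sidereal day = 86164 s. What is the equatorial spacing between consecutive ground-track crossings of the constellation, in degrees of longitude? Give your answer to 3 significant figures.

3.74°

Single-satellite node shift = (7152.0/86164) × 360° = 29.88°.
With 8 satellites evenly phased, successive equator crossings are 29.88/8 = 3.735° apart.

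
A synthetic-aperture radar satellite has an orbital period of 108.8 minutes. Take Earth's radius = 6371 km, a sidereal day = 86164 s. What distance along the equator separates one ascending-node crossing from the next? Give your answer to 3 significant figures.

3030 km

T = 108.8 min = 6528.0 s.
During one orbit Earth rotates (6528.0 / 86164) × 360° = 27.27°.
At the equator that is 27.27° × (2π·6371/360) km/° = 27.27 × 111.2 = 3033 km.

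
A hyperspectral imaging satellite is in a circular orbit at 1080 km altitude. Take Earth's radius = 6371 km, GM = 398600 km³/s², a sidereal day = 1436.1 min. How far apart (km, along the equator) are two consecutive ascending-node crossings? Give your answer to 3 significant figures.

2970 km

Semi-major axis a = 6371 + 1080 = 7451 km. Period T = 2π√(a³/μ) = 2π√(7451³/398600) = 6400.8 s = 106.68 min.
During one orbit Earth rotates (6400.8 / 86166) × 360° = 26.74°.
At the equator that is 26.74° × (2π·6371/360) km/° = 26.74 × 111.2 = 2974 km.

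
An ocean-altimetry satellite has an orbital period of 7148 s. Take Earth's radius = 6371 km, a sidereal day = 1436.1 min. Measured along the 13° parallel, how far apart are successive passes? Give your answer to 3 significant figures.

3240 km

Node shift per orbit = (7148.0/86166) × 360° = 29.86°.
Equatorial spacing = 29.86 × 111.2 km/° = 3321 km.
At 13° latitude, spacing = 3321 × cos(13°) = 3236 km.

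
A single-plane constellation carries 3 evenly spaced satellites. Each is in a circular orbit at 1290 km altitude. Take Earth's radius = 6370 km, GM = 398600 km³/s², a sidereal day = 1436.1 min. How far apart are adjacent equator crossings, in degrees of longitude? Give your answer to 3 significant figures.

9.29°

Semi-major axis a = 6370 + 1290 = 7660 km. Period T = 2π√(a³/μ) = 2π√(7660³/398600) = 6672.0 s = 111.20 min.
Single-satellite node shift = (6672.0/86166) × 360° = 27.88°.
With 3 satellites evenly phased, successive equator crossings are 27.88/3 = 9.292° apart.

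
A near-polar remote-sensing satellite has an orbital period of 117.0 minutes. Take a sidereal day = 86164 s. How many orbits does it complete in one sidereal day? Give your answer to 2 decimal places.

12.27

T = 117.0 min = 7020.0 s.
Orbits per sidereal day = 86164 / 7020.0 = 12.274.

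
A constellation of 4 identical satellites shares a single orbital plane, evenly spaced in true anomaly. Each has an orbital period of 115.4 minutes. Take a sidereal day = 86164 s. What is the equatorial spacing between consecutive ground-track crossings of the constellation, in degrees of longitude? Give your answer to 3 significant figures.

T = 115.4 min = 6924.0 s.
Single-satellite node shift = (6924.0/86164) × 360° = 28.93°.
With 4 satellites evenly phased, successive equator crossings are 28.93/4 = 7.232° apart.

7.23°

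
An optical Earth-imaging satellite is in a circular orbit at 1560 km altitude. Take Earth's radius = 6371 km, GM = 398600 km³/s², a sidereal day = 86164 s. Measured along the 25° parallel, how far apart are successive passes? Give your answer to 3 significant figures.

Semi-major axis a = 6371 + 1560 = 7931 km. Period T = 2π√(a³/μ) = 2π√(7931³/398600) = 7029.2 s = 117.15 min.
Node shift per orbit = (7029.2/86164) × 360° = 29.37°.
Equatorial spacing = 29.37 × 111.2 km/° = 3266 km.
At 25° latitude, spacing = 3266 × cos(25°) = 2960 km.

2960 km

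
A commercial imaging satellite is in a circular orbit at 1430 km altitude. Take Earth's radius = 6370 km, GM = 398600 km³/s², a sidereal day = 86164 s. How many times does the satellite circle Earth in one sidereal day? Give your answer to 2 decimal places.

Semi-major axis a = 6370 + 1430 = 7800 km. Period T = 2π√(a³/μ) = 2π√(7800³/398600) = 6855.7 s = 114.26 min.
Orbits per sidereal day = 86164 / 6855.7 = 12.568.

12.57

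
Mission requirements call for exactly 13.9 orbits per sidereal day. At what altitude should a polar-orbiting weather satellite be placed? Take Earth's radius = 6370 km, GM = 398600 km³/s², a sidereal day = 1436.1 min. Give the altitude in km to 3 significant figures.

924 km

Required period T = 86166 / 13.9 = 6199.0 s.
From T = 2π√(a³/μ): a = (μ T²/4π²)^(1/3) = (398600 × 6199.0² / 4π²)^(1/3) = 7294 km.
Altitude h = a − R = 7294 − 6370 = 924 km.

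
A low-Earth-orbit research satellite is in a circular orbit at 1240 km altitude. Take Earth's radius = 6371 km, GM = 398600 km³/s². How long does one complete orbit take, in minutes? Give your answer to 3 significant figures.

Semi-major axis a = 6371 + 1240 = 7611 km. Period T = 2π√(a³/μ) = 2π√(7611³/398600) = 6608.1 s = 110.13 min.

110 min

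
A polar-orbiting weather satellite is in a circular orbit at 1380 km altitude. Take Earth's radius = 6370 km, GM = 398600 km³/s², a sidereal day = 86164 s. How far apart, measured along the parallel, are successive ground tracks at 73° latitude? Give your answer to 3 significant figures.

922 km

Semi-major axis a = 6370 + 1380 = 7750 km. Period T = 2π√(a³/μ) = 2π√(7750³/398600) = 6789.9 s = 113.17 min.
Node shift per orbit = (6789.9/86164) × 360° = 28.37°.
Equatorial spacing = 28.37 × 111.2 km/° = 3154 km.
At 73° latitude, spacing = 3154 × cos(73°) = 922 km.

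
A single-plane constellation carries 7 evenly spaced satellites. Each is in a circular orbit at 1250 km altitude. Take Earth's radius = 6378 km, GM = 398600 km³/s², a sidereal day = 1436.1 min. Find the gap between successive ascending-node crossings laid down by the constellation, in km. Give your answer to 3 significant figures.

Semi-major axis a = 6378 + 1250 = 7628 km. Period T = 2π√(a³/μ) = 2π√(7628³/398600) = 6630.2 s = 110.50 min.
Single-satellite node shift = (6630.2/86166) × 360° = 27.70°.
With 7 satellites evenly phased, successive equator crossings are 27.70/7 = 3.957° apart.
That is 3.957 × 111.3 = 441 km at the equator.

441 km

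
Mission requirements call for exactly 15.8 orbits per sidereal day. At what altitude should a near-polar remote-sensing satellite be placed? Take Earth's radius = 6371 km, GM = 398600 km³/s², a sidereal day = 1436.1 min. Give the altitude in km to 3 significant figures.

Required period T = 86166 / 15.8 = 5453.5 s.
From T = 2π√(a³/μ): a = (μ T²/4π²)^(1/3) = (398600 × 5453.5² / 4π²)^(1/3) = 6696 km.
Altitude h = a − R = 6696 − 6371 = 325 km.

325 km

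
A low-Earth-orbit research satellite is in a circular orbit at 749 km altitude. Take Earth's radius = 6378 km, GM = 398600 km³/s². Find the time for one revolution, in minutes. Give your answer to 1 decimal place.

Semi-major axis a = 6378 + 749 = 7127 km. Period T = 2π√(a³/μ) = 2π√(7127³/398600) = 5987.9 s = 99.80 min.

99.8 min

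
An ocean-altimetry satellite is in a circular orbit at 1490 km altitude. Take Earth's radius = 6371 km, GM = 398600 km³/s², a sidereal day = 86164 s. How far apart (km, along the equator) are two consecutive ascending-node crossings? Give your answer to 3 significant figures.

3220 km

Semi-major axis a = 6371 + 1490 = 7861 km. Period T = 2π√(a³/μ) = 2π√(7861³/398600) = 6936.3 s = 115.61 min.
During one orbit Earth rotates (6936.3 / 86164) × 360° = 28.98°.
At the equator that is 28.98° × (2π·6371/360) km/° = 28.98 × 111.2 = 3222 km.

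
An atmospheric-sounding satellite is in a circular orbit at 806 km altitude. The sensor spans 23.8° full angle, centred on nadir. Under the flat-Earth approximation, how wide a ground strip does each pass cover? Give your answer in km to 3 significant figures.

340 km

Half-angle = 23.8°/2 = 11.9°.
Swath width ≈ 2h·tan(θ/2) = 2 × 806 × tan(11.9°) = 339.7 km.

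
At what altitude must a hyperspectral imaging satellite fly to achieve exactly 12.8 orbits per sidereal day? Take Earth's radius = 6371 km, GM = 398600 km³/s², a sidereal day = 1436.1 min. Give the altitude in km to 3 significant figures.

1330 km

Required period T = 86166 / 12.8 = 6731.7 s.
From T = 2π√(a³/μ): a = (μ T²/4π²)^(1/3) = (398600 × 6731.7² / 4π²)^(1/3) = 7706 km.
Altitude h = a − R = 7706 − 6371 = 1335 km.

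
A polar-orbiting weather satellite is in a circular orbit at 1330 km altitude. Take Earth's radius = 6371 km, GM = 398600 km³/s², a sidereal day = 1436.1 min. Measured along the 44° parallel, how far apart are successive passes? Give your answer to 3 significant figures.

Semi-major axis a = 6371 + 1330 = 7701 km. Period T = 2π√(a³/μ) = 2π√(7701³/398600) = 6725.6 s = 112.09 min.
Node shift per orbit = (6725.6/86166) × 360° = 28.10°.
Equatorial spacing = 28.10 × 111.2 km/° = 3125 km.
At 44° latitude, spacing = 3125 × cos(44°) = 2248 km.

2250 km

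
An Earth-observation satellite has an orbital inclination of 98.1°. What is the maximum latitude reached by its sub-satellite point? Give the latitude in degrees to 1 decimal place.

Retrograde orbit: the ground track reaches ±(180° − i) = ±(180 − 98.1) = ±81.9°.

81.9°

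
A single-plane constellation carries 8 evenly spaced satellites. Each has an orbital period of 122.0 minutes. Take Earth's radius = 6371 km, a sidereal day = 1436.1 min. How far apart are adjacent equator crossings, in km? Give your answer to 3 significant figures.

T = 122.0 min = 7320.0 s.
Single-satellite node shift = (7320.0/86166) × 360° = 30.58°.
With 8 satellites evenly phased, successive equator crossings are 30.58/8 = 3.823° apart.
That is 3.823 × 111.2 = 425 km at the equator.

425 km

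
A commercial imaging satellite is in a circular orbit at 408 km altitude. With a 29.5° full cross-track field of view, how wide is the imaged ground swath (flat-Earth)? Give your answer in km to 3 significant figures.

Half-angle = 29.5°/2 = 14.75°.
Swath width ≈ 2h·tan(θ/2) = 2 × 408 × tan(14.75°) = 214.8 km.

215 km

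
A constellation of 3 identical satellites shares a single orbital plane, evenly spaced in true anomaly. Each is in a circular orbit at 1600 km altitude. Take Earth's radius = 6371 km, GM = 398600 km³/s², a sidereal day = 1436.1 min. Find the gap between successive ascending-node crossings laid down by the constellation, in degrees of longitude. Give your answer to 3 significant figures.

Semi-major axis a = 6371 + 1600 = 7971 km. Period T = 2π√(a³/μ) = 2π√(7971³/398600) = 7082.4 s = 118.04 min.
Single-satellite node shift = (7082.4/86166) × 360° = 29.59°.
With 3 satellites evenly phased, successive equator crossings are 29.59/3 = 9.863° apart.

9.86°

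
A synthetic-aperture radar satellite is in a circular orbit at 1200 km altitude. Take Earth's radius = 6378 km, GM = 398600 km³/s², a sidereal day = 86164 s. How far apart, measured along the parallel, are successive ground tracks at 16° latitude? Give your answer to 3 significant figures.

Semi-major axis a = 6378 + 1200 = 7578 km. Period T = 2π√(a³/μ) = 2π√(7578³/398600) = 6565.1 s = 109.42 min.
Node shift per orbit = (6565.1/86164) × 360° = 27.43°.
Equatorial spacing = 27.43 × 111.3 km/° = 3053 km.
At 16° latitude, spacing = 3053 × cos(16°) = 2935 km.

2940 km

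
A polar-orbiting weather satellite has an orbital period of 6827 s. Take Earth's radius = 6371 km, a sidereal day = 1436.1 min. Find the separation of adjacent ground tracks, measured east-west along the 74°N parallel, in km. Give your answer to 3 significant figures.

Node shift per orbit = (6827.0/86166) × 360° = 28.52°.
Equatorial spacing = 28.52 × 111.2 km/° = 3172 km.
At 74° latitude, spacing = 3172 × cos(74°) = 874 km.

874 km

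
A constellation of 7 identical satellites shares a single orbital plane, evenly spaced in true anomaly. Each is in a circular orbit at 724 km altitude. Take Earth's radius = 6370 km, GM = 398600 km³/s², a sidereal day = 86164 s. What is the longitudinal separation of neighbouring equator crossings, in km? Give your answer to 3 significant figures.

395 km

Semi-major axis a = 6370 + 724 = 7094 km. Period T = 2π√(a³/μ) = 2π√(7094³/398600) = 5946.3 s = 99.11 min.
Single-satellite node shift = (5946.3/86164) × 360° = 24.84°.
With 7 satellites evenly phased, successive equator crossings are 24.84/7 = 3.549° apart.
That is 3.549 × 111.2 = 395 km at the equator.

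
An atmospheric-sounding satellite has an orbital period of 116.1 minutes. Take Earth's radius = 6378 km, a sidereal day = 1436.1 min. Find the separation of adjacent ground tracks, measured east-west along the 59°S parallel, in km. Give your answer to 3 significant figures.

T = 116.1 min = 6966.0 s.
Node shift per orbit = (6966.0/86166) × 360° = 29.10°.
Equatorial spacing = 29.10 × 111.3 km/° = 3240 km.
At 59° latitude, spacing = 3240 × cos(59°) = 1669 km.

1670 km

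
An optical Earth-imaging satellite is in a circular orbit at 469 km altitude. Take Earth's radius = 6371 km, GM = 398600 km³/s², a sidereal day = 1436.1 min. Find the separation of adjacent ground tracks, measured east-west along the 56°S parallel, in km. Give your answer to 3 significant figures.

1460 km

Semi-major axis a = 6371 + 469 = 6840 km. Period T = 2π√(a³/μ) = 2π√(6840³/398600) = 5629.8 s = 93.83 min.
Node shift per orbit = (5629.8/86166) × 360° = 23.52°.
Equatorial spacing = 23.52 × 111.2 km/° = 2615 km.
At 56° latitude, spacing = 2615 × cos(56°) = 1463 km.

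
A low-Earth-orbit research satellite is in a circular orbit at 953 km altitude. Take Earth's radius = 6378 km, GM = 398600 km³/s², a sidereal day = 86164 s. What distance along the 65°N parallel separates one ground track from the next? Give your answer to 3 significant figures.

Semi-major axis a = 6378 + 953 = 7331 km. Period T = 2π√(a³/μ) = 2π√(7331³/398600) = 6246.8 s = 104.11 min.
Node shift per orbit = (6246.8/86164) × 360° = 26.10°.
Equatorial spacing = 26.10 × 111.3 km/° = 2905 km.
At 65° latitude, spacing = 2905 × cos(65°) = 1228 km.

1230 km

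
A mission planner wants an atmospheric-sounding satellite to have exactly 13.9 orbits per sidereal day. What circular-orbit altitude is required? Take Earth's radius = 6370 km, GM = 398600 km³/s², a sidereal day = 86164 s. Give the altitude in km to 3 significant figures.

Required period T = 86164 / 13.9 = 6198.8 s.
From T = 2π√(a³/μ): a = (μ T²/4π²)^(1/3) = (398600 × 6198.8² / 4π²)^(1/3) = 7293 km.
Altitude h = a − R = 7293 − 6370 = 923 km.

923 km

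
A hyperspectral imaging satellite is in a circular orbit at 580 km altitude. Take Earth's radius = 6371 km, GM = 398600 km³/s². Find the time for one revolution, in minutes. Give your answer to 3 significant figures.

96.1 min

Semi-major axis a = 6371 + 580 = 6951 km. Period T = 2π√(a³/μ) = 2π√(6951³/398600) = 5767.4 s = 96.12 min.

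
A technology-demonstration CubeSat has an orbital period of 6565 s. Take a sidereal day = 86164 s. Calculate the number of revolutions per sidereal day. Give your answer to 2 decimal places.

13.12

Orbits per sidereal day = 86164 / 6565.0 = 13.125.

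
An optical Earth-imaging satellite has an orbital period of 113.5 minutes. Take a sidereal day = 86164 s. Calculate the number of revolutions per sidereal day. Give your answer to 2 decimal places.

12.65

T = 113.5 min = 6810.0 s.
Orbits per sidereal day = 86164 / 6810.0 = 12.653.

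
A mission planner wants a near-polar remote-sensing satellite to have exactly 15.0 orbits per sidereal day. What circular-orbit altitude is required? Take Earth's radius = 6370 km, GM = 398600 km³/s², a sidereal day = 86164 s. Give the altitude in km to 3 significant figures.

Required period T = 86164 / 15.0 = 5744.3 s.
From T = 2π√(a³/μ): a = (μ T²/4π²)^(1/3) = (398600 × 5744.3² / 4π²)^(1/3) = 6932 km.
Altitude h = a − R = 6932 − 6370 = 562 km.

562 km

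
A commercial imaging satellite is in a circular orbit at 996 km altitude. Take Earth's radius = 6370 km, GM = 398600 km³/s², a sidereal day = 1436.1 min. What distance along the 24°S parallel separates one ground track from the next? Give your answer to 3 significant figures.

2670 km

Semi-major axis a = 6370 + 996 = 7366 km. Period T = 2π√(a³/μ) = 2π√(7366³/398600) = 6291.6 s = 104.86 min.
Node shift per orbit = (6291.6/86166) × 360° = 26.29°.
Equatorial spacing = 26.29 × 111.2 km/° = 2922 km.
At 24° latitude, spacing = 2922 × cos(24°) = 2670 km.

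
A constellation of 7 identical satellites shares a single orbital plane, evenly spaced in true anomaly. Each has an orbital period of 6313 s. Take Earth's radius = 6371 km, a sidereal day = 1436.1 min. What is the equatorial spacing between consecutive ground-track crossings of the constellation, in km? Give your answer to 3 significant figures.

419 km

Single-satellite node shift = (6313.0/86166) × 360° = 26.38°.
With 7 satellites evenly phased, successive equator crossings are 26.38/7 = 3.768° apart.
That is 3.768 × 111.2 = 419 km at the equator.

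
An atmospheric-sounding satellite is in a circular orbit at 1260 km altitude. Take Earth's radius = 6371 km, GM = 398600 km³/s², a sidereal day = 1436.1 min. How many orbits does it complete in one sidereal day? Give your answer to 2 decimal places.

12.99

Semi-major axis a = 6371 + 1260 = 7631 km. Period T = 2π√(a³/μ) = 2π√(7631³/398600) = 6634.1 s = 110.57 min.
Orbits per sidereal day = 86166 / 6634.1 = 12.988.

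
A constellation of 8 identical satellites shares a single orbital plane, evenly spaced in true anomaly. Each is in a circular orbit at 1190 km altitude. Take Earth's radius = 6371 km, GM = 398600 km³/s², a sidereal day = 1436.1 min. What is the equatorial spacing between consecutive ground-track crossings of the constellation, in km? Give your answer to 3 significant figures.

Semi-major axis a = 6371 + 1190 = 7561 km. Period T = 2π√(a³/μ) = 2π√(7561³/398600) = 6543.0 s = 109.05 min.
Single-satellite node shift = (6543.0/86166) × 360° = 27.34°.
With 8 satellites evenly phased, successive equator crossings are 27.34/8 = 3.417° apart.
That is 3.417 × 111.2 = 380 km at the equator.

380 km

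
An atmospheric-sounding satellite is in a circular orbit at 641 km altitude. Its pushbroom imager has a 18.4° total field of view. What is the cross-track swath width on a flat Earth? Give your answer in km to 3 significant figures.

208 km

Half-angle = 18.4°/2 = 9.2°.
Swath width ≈ 2h·tan(θ/2) = 2 × 641 × tan(9.2°) = 207.6 km.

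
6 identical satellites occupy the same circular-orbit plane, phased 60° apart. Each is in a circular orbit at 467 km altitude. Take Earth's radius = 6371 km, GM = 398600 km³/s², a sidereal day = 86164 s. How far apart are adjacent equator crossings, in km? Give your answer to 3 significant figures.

436 km

Semi-major axis a = 6371 + 467 = 6838 km. Period T = 2π√(a³/μ) = 2π√(6838³/398600) = 5627.4 s = 93.79 min.
Single-satellite node shift = (5627.4/86164) × 360° = 23.51°.
With 6 satellites evenly phased, successive equator crossings are 23.51/6 = 3.919° apart.
That is 3.919 × 111.2 = 436 km at the equator.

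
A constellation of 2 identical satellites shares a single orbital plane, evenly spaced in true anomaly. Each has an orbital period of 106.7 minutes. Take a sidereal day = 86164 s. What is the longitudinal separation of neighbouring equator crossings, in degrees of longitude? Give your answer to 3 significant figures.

13.4°

T = 106.7 min = 6402.0 s.
Single-satellite node shift = (6402.0/86164) × 360° = 26.75°.
With 2 satellites evenly phased, successive equator crossings are 26.75/2 = 13.374° apart.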